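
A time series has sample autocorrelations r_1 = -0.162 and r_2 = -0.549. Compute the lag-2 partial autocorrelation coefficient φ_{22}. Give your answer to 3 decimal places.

φ_{22} = (r_2 − r_1²) / (1 − r_1²)
r_1² = (-0.162)² = 0.026244
Numerator = -0.549 − 0.0262 = -0.5752; denominator = 1 − 0.0262 = 0.9738
φ_{22} = -0.5752 / 0.9738 = -0.591

-0.591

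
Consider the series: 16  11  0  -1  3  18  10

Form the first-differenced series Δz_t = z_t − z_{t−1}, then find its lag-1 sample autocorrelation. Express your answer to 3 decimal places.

First differences Δz: -5, -11, -1, 4, 15, -8
Mean of differences = -1.0000
Numerator Σ(Δz_t−Δz̄)(Δz_{t+1}−Δz̄) = 8.0000
Denominator Σ(Δz_t−Δz̄)² = 446.0000
r_1(Δz) = 8.0000 / 446.0000 = 0.018

0.018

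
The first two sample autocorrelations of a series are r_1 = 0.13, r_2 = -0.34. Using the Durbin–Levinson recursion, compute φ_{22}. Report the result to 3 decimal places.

φ_{22} = (r_2 − r_1²) / (1 − r_1²)
r_1² = (0.13)² = 0.0169
Numerator = -0.34 − 0.0169 = -0.3569; denominator = 1 − 0.0169 = 0.9831
φ_{22} = -0.3569 / 0.9831 = -0.363

-0.363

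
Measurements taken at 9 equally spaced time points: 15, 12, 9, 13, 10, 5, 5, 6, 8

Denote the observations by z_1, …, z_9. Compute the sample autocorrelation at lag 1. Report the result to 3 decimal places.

0.479

Mean z̄ = (15 + 12 + 9 + 13 + 10 + 5 + 5 + 6 + 8)/9 = 9.2222
Numerator Σ_{t=1}^{8}(z_t−z̄)(z_{t+1}−z̄) = 49.6173
Denominator Σ(z_t−z̄)² = 103.5556
r_1 = 49.6173 / 103.5556 = 0.479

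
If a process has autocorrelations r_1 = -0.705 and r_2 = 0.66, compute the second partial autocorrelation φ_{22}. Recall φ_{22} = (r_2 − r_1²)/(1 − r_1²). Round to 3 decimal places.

φ_{22} = (r_2 − r_1²) / (1 − r_1²)
r_1² = (-0.705)² = 0.497025
Numerator = 0.66 − 0.4970 = 0.1630; denominator = 1 − 0.4970 = 0.5030
φ_{22} = 0.1630 / 0.5030 = 0.324

0.324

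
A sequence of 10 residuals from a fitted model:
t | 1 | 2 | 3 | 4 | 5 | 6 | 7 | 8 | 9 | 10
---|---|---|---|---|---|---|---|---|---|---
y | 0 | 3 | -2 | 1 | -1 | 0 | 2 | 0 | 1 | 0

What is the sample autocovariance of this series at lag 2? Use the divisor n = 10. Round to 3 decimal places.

Mean ȳ = (0 + 3 − 2 + 1 − 1 + 0 + 2 + 0 + 1 + 0)/10 = 0.4000
Σ_{t=1}^{8}(y_t−ȳ)(y_{t+2}−ȳ) = 4.6800
γ_2 = 4.6800 / 10 = 0.468

0.468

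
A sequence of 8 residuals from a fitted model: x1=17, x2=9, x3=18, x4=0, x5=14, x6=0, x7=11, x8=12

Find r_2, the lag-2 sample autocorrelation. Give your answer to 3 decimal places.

0.546

Mean x̄ = (17 + 9 + 18 + 0 + 14 + 0 + 11 + 12)/8 = 10.1250
Deviations from mean: 6.8750, -1.1250, 7.8750, -10.1250, 3.8750, -10.1250, 0.8750, 1.8750
Numerator Σ_{t=1}^{6}(x_t−x̄)(x_{t+2}−x̄) = 182.9688
Denominator Σ(x_t−x̄)² = 334.8750
r_2 = 182.9688 / 334.8750 = 0.546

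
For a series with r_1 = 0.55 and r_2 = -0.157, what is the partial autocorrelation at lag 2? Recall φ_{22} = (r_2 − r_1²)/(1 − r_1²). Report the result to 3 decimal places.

φ_{22} = (r_2 − r_1²) / (1 − r_1²)
r_1² = (0.55)² = 0.3025
Numerator = -0.157 − 0.3025 = -0.4595; denominator = 1 − 0.3025 = 0.6975
φ_{22} = -0.4595 / 0.6975 = -0.659

-0.659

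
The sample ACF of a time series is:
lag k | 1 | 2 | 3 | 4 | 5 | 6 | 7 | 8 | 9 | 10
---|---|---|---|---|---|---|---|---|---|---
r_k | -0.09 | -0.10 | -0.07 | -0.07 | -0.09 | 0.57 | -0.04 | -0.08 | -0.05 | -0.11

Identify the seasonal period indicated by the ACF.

6

The largest autocorrelation is r_6 = 0.57; the remaining lags stay at or below -0.04.
The dominant spike at lag 6 indicates a seasonal period of 6.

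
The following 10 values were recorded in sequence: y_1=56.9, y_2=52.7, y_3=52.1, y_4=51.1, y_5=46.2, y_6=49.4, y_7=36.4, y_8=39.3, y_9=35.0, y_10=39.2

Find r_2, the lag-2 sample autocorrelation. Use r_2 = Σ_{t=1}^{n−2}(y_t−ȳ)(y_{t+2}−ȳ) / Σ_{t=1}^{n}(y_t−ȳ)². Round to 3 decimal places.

0.452

Mean ȳ = (56.9 + 52.7 + 52.1 + 51.1 + 46.2 + 49.4 + 36.4 + 39.3 + 35.0 + 39.2)/10 = 45.8300
Numerator Σ_{t=1}^{8}(y_t−ȳ)(y_{t+2}−ȳ) = 245.3672
Denominator Σ(y_t−ȳ)² = 542.5210
r_2 = 245.3672 / 542.5210 = 0.452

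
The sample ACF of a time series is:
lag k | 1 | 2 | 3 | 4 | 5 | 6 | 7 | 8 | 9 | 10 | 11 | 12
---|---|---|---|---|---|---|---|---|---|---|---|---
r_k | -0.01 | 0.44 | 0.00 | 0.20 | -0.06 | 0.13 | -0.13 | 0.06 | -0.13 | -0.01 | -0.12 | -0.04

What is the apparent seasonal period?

The largest autocorrelation is r_2 = 0.44, with a weaker echo at lag 4 (0.20); the remaining lags stay at or below 0.13.
The dominant spike at lag 2 indicates a seasonal period of 2.

2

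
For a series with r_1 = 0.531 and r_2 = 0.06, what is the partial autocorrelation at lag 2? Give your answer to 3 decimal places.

-0.309

φ_{22} = (r_2 − r_1²) / (1 − r_1²)
r_1² = (0.531)² = 0.281961
Numerator = 0.06 − 0.2820 = -0.2220; denominator = 1 − 0.2820 = 0.7180
φ_{22} = -0.2220 / 0.7180 = -0.309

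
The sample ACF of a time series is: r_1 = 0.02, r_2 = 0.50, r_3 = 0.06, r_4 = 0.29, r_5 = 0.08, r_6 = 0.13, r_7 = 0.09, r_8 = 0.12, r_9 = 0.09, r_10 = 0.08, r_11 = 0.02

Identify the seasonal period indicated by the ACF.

The largest autocorrelation is r_2 = 0.50, with a weaker echo at lag 4 (0.29); the remaining lags stay at or below 0.13.
The dominant spike at lag 2 indicates a seasonal period of 2.

2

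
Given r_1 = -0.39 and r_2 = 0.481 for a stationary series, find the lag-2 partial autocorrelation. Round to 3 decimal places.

0.388

φ_{22} = (r_2 − r_1²) / (1 − r_1²)
r_1² = (-0.39)² = 0.1521
Numerator = 0.481 − 0.1521 = 0.3289; denominator = 1 − 0.1521 = 0.8479
φ_{22} = 0.3289 / 0.8479 = 0.388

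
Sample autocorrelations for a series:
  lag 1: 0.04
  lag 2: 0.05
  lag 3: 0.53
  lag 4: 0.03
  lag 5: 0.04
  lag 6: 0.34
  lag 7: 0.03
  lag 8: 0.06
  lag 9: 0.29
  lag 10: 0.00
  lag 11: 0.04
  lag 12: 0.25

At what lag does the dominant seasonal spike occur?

The largest autocorrelation is r_3 = 0.53, with weaker echoes at lags 6 (0.34), 9 (0.29) and 12 (0.25); the remaining lags stay at or below 0.06.
The dominant spike at lag 3 indicates a seasonal period of 3.

3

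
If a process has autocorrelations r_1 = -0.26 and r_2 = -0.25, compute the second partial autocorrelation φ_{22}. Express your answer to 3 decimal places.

-0.341

φ_{22} = (r_2 − r_1²) / (1 − r_1²)
r_1² = (-0.26)² = 0.0676
Numerator = -0.25 − 0.0676 = -0.3176; denominator = 1 − 0.0676 = 0.9324
φ_{22} = -0.3176 / 0.9324 = -0.341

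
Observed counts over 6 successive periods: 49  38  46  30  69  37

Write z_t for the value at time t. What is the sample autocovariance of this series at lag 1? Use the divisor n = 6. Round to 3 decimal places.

Mean z̄ = (49 + 38 + 46 + 30 + 69 + 37)/6 = 44.8333
Deviations: 4.1667, -6.8333, 1.1667, -14.8333, 24.1667, -7.8333
Σ_{t=1}^{5}(z_t−z̄)(z_{t+1}−z̄) = -601.5278
γ_1 = -601.5278 / 6 = -100.255

-100.255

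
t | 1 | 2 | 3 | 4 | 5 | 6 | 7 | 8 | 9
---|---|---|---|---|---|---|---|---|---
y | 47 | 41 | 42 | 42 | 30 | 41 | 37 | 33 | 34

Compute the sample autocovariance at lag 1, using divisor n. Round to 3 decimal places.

Mean ȳ = (47 + 41 + 42 + 42 + 30 + 41 + 37 + 33 + 34)/9 = 38.5556
Σ_{t=1}^{8}(y_t−ȳ)(y_{t+1}−ȳ) = 20.6914
γ_1 = 20.6914 / 9 = 2.299

2.299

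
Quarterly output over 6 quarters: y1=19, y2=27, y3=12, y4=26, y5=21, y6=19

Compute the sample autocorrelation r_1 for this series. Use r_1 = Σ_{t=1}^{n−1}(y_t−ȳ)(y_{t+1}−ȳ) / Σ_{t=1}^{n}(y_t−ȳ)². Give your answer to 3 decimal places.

-0.740

Mean ȳ = (19 + 27 + 12 + 26 + 21 + 19)/6 = 20.6667
Deviations from mean: -1.6667, 6.3333, -8.6667, 5.3333, 0.3333, -1.6667
Σ(y_t−ȳ)(y_{t+1}−ȳ) = (-10.5556) + (-54.8889) + (-46.2222) + (1.7778) + (-0.5556) = -110.4444
Denominator Σ(y_t−ȳ)² = 149.3333
r_1 = -110.4444 / 149.3333 = -0.740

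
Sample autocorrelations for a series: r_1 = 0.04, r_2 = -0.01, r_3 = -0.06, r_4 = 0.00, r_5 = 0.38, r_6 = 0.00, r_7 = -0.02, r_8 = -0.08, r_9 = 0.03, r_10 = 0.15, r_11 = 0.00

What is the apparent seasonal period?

5

The largest autocorrelation is r_5 = 0.38, with a weaker echo at lag 10 (0.15); the remaining lags stay at or below 0.04.
The dominant spike at lag 5 indicates a seasonal period of 5.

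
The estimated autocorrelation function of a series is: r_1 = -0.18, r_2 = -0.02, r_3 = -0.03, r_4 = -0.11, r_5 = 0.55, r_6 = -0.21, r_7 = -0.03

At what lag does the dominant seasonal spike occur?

5

The largest autocorrelation is r_5 = 0.55; the remaining lags stay at or below -0.02.
The dominant spike at lag 5 indicates a seasonal period of 5.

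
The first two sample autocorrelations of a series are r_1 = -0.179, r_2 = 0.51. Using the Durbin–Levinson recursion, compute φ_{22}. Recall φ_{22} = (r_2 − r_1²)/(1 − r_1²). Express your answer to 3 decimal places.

0.494

φ_{22} = (r_2 − r_1²) / (1 − r_1²)
r_1² = (-0.179)² = 0.032041
Numerator = 0.51 − 0.0320 = 0.4780; denominator = 1 − 0.0320 = 0.9680
φ_{22} = 0.4780 / 0.9680 = 0.494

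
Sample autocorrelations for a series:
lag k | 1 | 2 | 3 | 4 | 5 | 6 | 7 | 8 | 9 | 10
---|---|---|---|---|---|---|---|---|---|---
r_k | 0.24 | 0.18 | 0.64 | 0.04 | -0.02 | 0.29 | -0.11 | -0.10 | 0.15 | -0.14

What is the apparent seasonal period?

3

The largest autocorrelation is r_3 = 0.64, with a weaker echo at lag 6 (0.29); the remaining lags stay at or below 0.24. The elevated value at lag 1 (0.24), dropping to 0.18 at lag 2, reflects decaying short-term dependence rather than seasonality.
The dominant spike at lag 3 indicates a seasonal period of 3.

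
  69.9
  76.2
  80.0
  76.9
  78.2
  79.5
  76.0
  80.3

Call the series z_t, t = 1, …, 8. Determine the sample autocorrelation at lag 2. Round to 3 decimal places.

Mean z̄ = (69.9 + 76.2 + 80.0 + 76.9 + 78.2 + 79.5 + 76.0 + 80.3)/8 = 77.1250
Σ(z_t−z̄)(z_{t+2}−z̄) = (-20.7719) + (0.2081) + (3.0906) + (-0.5344) + (-1.2094) + (7.5406) = -11.6763
Denominator Σ(z_t−z̄)² = 79.5150
r_2 = -11.6763 / 79.5150 = -0.147

-0.147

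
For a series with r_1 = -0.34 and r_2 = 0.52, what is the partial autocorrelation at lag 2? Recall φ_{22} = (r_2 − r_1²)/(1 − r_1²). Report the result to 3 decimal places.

0.457

φ_{22} = (r_2 − r_1²) / (1 − r_1²)
r_1² = (-0.34)² = 0.1156
Numerator = 0.52 − 0.1156 = 0.4044; denominator = 1 − 0.1156 = 0.8844
φ_{22} = 0.4044 / 0.8844 = 0.457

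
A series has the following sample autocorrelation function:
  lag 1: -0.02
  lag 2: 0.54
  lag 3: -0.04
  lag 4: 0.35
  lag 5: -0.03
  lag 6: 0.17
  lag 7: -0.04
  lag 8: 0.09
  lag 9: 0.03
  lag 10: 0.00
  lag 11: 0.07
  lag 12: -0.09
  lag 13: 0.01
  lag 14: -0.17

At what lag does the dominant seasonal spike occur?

The largest autocorrelation is r_2 = 0.54, with weaker echoes at lags 4 (0.35) and 6 (0.17); the remaining lags stay at or below 0.09.
The dominant spike at lag 2 indicates a seasonal period of 2.

2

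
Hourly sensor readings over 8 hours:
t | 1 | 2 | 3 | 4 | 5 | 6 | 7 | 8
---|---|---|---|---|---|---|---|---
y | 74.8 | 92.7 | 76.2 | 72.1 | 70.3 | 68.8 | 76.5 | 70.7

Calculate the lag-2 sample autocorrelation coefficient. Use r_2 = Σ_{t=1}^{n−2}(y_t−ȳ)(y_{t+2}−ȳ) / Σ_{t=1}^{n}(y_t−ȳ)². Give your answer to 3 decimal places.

Mean ȳ = (74.8 + 92.7 + 76.2 + 72.1 + 70.3 + 68.8 + 76.5 + 70.7)/8 = 75.2625
Numerator Σ_{t=1}^{6}(y_t−ȳ)(y_{t+2}−ȳ) = -16.4503
Denominator Σ(y_t−ȳ)² = 403.8988
r_2 = -16.4503 / 403.8988 = -0.041

-0.041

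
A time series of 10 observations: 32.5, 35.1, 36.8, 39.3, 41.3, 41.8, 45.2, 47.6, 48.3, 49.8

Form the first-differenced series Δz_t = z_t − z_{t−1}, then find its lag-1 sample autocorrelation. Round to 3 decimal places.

-0.260

First differences Δz: 2.6, 1.7, 2.5, 2.0, 0.5, 3.4, 2.4, 0.7, 1.5
Mean of differences = 1.9222
Numerator Σ(Δz_t−Δz̄)(Δz_{t+1}−Δz̄) = -1.8083
Denominator Σ(Δz_t−Δz̄)² = 6.9556
r_1(Δz) = -1.8083 / 6.9556 = -0.260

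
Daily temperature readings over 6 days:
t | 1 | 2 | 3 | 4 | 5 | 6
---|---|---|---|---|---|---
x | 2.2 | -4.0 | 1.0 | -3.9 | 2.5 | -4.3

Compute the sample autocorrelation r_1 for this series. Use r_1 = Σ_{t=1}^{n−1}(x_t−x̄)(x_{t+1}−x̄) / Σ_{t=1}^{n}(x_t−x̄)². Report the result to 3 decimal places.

Mean x̄ = (2.2 − 4.0 + 1.0 − 3.9 + 2.5 − 4.3)/6 = -1.0833
Deviations from mean: 3.2833, -2.9167, 2.0833, -2.8167, 3.5833, -3.2167
Σ(x_t−x̄)(x_{t+1}−x̄) = (-9.5764) + (-6.0764) + (-5.8681) + (-10.0931) + (-11.5264) = -43.1403
Denominator Σ(x_t−x̄)² = 54.7483
r_1 = -43.1403 / 54.7483 = -0.788

-0.788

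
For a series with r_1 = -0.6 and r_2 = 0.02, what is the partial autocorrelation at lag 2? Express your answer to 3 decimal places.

φ_{22} = (r_2 − r_1²) / (1 − r_1²)
r_1² = (-0.6)² = 0.36
Numerator = 0.02 − 0.3600 = -0.3400; denominator = 1 − 0.3600 = 0.6400
φ_{22} = -0.3400 / 0.6400 = -0.531

-0.531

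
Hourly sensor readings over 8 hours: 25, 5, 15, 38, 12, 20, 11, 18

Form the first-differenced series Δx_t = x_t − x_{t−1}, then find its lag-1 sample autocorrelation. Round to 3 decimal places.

-0.479

First differences Δx: -20, 10, 23, -26, 8, -9, 7
Mean of differences = -1.0000
Numerator Σ(Δx_t−Δx̄)(Δx_{t+1}−Δx̄) = -906.0000
Denominator Σ(Δx_t−Δx̄)² = 1892.0000
r_1(Δx) = -906.0000 / 1892.0000 = -0.479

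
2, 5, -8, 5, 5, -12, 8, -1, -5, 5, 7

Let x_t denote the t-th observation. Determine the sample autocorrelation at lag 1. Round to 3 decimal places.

Mean x̄ = (2 + 5 − 8 + 5 + 5 − 12 + 8 − 1 − 5 + 5 + 7)/11 = 1.0000
Numerator Σ_{t=1}^{10}(x_t−x̄)(x_{t+1}−x̄) = -197.0000
Denominator Σ(x_t−x̄)² = 440.0000
r_1 = -197.0000 / 440.0000 = -0.448

-0.448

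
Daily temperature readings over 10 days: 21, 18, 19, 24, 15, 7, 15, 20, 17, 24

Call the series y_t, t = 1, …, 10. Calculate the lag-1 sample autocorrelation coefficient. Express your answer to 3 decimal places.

Mean ȳ = (21 + 18 + 19 + 24 + 15 + 7 + 15 + 20 + 17 + 24)/10 = 18.0000
Numerator Σ_{t=1}^{9}(y_t−ȳ)(y_{t+1}−ȳ) = 40.0000
Denominator Σ(y_t−ȳ)² = 226.0000
r_1 = 40.0000 / 226.0000 = 0.177

0.177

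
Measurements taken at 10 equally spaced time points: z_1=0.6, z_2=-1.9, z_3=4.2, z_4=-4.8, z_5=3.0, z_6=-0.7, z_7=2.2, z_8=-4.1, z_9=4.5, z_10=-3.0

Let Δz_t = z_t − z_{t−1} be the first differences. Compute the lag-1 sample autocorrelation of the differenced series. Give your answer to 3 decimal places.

First differences Δz: -2.5, 6.1, -9.0, 7.8, -3.7, 2.9, -6.3, 8.6, -7.5
Mean of differences = -0.4000
Numerator Σ(Δz_t−Δz̄)(Δz_{t+1}−Δz̄) = -314.4900
Denominator Σ(Δz_t−Δz̄)² = 375.8600
r_1(Δz) = -314.4900 / 375.8600 = -0.837

-0.837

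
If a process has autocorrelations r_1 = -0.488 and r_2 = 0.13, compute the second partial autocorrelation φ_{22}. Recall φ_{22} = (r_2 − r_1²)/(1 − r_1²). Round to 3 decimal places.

φ_{22} = (r_2 − r_1²) / (1 − r_1²)
r_1² = (-0.488)² = 0.238144
Numerator = 0.13 − 0.2381 = -0.1081; denominator = 1 − 0.2381 = 0.7619
φ_{22} = -0.1081 / 0.7619 = -0.142

-0.142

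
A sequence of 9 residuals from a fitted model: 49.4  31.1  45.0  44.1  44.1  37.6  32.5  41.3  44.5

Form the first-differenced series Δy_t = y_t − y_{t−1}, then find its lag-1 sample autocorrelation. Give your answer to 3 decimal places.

First differences Δy: -18.3, 13.9, -0.9, 0.0, -6.5, -5.1, 8.8, 3.2
Mean of differences = -0.6125
Numerator Σ(Δy_t−Δȳ)(Δy_{t+1}−Δȳ) = -244.5777
Denominator Σ(Δy_t−Δȳ)² = 681.8488
r_1(Δy) = -244.5777 / 681.8488 = -0.359

-0.359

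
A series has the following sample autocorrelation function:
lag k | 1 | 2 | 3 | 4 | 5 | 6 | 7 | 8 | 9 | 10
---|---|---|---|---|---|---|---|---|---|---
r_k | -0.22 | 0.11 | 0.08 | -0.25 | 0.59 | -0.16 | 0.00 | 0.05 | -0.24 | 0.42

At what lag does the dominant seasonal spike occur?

The largest autocorrelation is r_5 = 0.59, with a weaker echo at lag 10 (0.42); the remaining lags stay at or below 0.11.
The dominant spike at lag 5 indicates a seasonal period of 5.

5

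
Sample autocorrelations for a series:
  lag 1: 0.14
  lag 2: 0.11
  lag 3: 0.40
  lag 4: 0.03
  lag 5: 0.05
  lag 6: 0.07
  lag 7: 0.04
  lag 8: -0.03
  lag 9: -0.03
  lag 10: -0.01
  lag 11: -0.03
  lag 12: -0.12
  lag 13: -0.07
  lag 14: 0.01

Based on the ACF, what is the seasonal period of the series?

3

The largest autocorrelation is r_3 = 0.40; the remaining lags stay at or below 0.14.
The dominant spike at lag 3 indicates a seasonal period of 3.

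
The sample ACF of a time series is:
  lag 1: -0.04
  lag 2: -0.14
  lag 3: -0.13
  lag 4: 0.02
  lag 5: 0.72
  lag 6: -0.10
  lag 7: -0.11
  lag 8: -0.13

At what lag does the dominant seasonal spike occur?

The largest autocorrelation is r_5 = 0.72; the remaining lags stay at or below 0.02.
The dominant spike at lag 5 indicates a seasonal period of 5.

5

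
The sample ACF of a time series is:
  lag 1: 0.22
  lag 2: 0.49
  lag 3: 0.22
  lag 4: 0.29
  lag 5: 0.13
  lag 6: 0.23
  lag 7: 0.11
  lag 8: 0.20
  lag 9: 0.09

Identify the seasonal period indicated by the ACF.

The largest autocorrelation is r_2 = 0.49, with weaker echoes at lags 4 (0.29) and 6 (0.23); the remaining lags stay at or below 0.22.
The dominant spike at lag 2 indicates a seasonal period of 2.

2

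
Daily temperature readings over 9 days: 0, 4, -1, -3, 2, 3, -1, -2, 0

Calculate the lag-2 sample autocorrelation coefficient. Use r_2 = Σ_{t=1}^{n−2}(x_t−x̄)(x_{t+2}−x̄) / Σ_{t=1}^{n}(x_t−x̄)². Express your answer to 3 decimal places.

Mean x̄ = (0 + 4 − 1 − 3 + 2 + 3 − 1 − 2 + 0)/9 = 0.2222
Numerator Σ_{t=1}^{7}(x_t−x̄)(x_{t+2}−x̄) = -31.0988
Denominator Σ(x_t−x̄)² = 43.5556
r_2 = -31.0988 / 43.5556 = -0.714

-0.714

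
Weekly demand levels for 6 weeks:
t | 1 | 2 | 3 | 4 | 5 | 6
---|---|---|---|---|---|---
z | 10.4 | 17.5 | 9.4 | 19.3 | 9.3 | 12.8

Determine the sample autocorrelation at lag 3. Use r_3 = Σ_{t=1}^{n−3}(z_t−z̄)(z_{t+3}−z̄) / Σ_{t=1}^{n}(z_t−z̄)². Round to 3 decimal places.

Mean z̄ = (10.4 + 17.5 + 9.4 + 19.3 + 9.3 + 12.8)/6 = 13.1167
Deviations from mean: -2.7167, 4.3833, -3.7167, 6.1833, -3.8167, -0.3167
Numerator Σ_{t=1}^{3}(z_t−z̄)(z_{t+3}−z̄) = -32.3508
Denominator Σ(z_t−z̄)² = 93.3083
r_3 = -32.3508 / 93.3083 = -0.347

-0.347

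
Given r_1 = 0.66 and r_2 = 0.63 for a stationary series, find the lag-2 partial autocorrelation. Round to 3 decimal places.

0.344

φ_{22} = (r_2 − r_1²) / (1 − r_1²)
r_1² = (0.66)² = 0.4356
Numerator = 0.63 − 0.4356 = 0.1944; denominator = 1 − 0.4356 = 0.5644
φ_{22} = 0.1944 / 0.5644 = 0.344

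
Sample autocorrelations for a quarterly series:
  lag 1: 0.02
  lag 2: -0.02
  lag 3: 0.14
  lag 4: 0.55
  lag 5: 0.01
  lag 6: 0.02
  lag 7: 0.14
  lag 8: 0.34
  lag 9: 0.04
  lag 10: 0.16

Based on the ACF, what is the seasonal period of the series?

4

The largest autocorrelation is r_4 = 0.55, with a weaker echo at lag 8 (0.34); the remaining lags stay at or below 0.16.
The dominant spike at lag 4 indicates a seasonal period of 4.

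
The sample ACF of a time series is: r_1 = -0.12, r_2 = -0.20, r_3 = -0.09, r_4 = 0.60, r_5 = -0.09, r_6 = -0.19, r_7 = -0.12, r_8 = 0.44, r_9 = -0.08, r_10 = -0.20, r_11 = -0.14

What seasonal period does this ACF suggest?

The largest autocorrelation is r_4 = 0.60, with a weaker echo at lag 8 (0.44); the remaining lags stay at or below -0.08.
The dominant spike at lag 4 indicates a seasonal period of 4.

4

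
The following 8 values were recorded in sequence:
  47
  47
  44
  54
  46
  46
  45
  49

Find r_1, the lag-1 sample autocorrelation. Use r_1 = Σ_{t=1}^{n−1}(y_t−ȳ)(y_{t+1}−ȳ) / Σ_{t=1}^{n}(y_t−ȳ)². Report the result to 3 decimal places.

-0.431

Mean ȳ = (47 + 47 + 44 + 54 + 46 + 46 + 45 + 49)/8 = 47.2500
Deviations from mean: -0.2500, -0.2500, -3.2500, 6.7500, -1.2500, -1.2500, -2.2500, 1.7500
Σ(y_t−ȳ)(y_{t+1}−ȳ) = (0.0625) + (0.8125) + (-21.9375) + (-8.4375) + (1.5625) + (2.8125) + (-3.9375) = -29.0625
Denominator Σ(y_t−ȳ)² = 67.5000
r_1 = -29.0625 / 67.5000 = -0.431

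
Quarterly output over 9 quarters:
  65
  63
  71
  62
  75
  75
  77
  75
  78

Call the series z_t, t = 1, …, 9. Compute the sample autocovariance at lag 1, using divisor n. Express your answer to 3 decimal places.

Mean z̄ = (65 + 63 + 71 + 62 + 75 + 75 + 77 + 75 + 78)/9 = 71.2222
Σ_{t=1}^{8}(z_t−z̄)(z_{t+1}−z̄) = 103.7284
γ_1 = 103.7284 / 9 = 11.525

11.525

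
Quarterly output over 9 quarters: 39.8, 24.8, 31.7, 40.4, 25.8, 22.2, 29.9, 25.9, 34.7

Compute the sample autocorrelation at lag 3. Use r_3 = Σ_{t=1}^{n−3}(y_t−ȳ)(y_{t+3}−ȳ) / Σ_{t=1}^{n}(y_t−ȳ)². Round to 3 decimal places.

0.258

Mean ȳ = (39.8 + 24.8 + 31.7 + 40.4 + 25.8 + 22.2 + 29.9 + 25.9 + 34.7)/9 = 30.5778
Σ(y_t−ȳ)(y_{t+3}−ȳ) = (90.5827) + (27.6049) + (-9.4017) + (-6.6573) + (22.3494) + (-34.5351) = 89.9430
Denominator Σ(y_t−ȳ)² = 348.5156
r_3 = 89.9430 / 348.5156 = 0.258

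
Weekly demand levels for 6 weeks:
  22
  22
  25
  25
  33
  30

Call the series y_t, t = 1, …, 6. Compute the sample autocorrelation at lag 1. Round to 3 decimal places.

Mean ȳ = (22 + 22 + 25 + 25 + 33 + 30)/6 = 26.1667
Deviations from mean: -4.1667, -4.1667, -1.1667, -1.1667, 6.8333, 3.8333
Numerator Σ_{t=1}^{5}(y_t−ȳ)(y_{t+1}−ȳ) = 41.8056
Denominator Σ(y_t−ȳ)² = 98.8333
r_1 = 41.8056 / 98.8333 = 0.423

0.423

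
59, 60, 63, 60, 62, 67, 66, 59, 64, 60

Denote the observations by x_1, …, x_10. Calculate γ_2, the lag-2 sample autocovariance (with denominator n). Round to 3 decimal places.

-1.000

Mean x̄ = (59 + 60 + 63 + 60 + 62 + 67 + 66 + 59 + 64 + 60)/10 = 62.0000
Σ_{t=1}^{8}(x_t−x̄)(x_{t+2}−x̄) = -10.0000
γ_2 = -10.0000 / 10 = -1.000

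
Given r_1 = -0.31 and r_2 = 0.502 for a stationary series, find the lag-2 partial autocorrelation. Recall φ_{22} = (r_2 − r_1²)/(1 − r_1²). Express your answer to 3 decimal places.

0.449

φ_{22} = (r_2 − r_1²) / (1 − r_1²)
r_1² = (-0.31)² = 0.0961
Numerator = 0.502 − 0.0961 = 0.4059; denominator = 1 − 0.0961 = 0.9039
φ_{22} = 0.4059 / 0.9039 = 0.449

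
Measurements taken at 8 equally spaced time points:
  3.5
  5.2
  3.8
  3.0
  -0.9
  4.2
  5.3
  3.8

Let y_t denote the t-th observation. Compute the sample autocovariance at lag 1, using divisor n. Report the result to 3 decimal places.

0.159

Mean ȳ = (3.5 + 5.2 + 3.8 + 3.0 − 0.9 + 4.2 + 5.3 + 3.8)/8 = 3.4875
Σ_{t=1}^{7}(y_t−ȳ)(y_{t+1}−ȳ) = 1.2748
γ_1 = 1.2748 / 8 = 0.159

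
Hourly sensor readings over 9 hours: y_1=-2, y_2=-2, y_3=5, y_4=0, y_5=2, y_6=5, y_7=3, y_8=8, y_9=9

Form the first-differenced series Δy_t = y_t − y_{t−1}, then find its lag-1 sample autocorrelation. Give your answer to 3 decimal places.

-0.644

First differences Δy: 0, 7, -5, 2, 3, -2, 5, 1
Mean of differences = 1.3750
Numerator Σ(Δy_t−Δȳ)(Δy_{t+1}−Δȳ) = -65.6406
Denominator Σ(Δy_t−Δȳ)² = 101.8750
r_1(Δy) = -65.6406 / 101.8750 = -0.644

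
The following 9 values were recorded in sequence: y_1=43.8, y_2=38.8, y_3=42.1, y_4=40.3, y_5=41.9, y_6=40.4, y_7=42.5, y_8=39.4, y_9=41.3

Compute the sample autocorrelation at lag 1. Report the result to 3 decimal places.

-0.696

Mean ȳ = (43.8 + 38.8 + 42.1 + 40.3 + 41.9 + 40.4 + 42.5 + 39.4 + 41.3)/9 = 41.1667
Numerator Σ_{t=1}^{8}(y_t−ȳ)(y_{t+1}−ȳ) = -14.0611
Denominator Σ(y_t−ȳ)² = 20.2000
r_1 = -14.0611 / 20.2000 = -0.696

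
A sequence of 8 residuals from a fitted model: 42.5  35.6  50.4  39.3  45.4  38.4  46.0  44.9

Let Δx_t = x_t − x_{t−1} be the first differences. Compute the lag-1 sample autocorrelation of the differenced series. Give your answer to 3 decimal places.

First differences Δx: -6.9, 14.8, -11.1, 6.1, -7.0, 7.6, -1.1
Mean of differences = 0.3429
Numerator Σ(Δx_t−Δx̄)(Δx_{t+1}−Δx̄) = -442.0533
Denominator Σ(Δx_t−Δx̄)² = 534.2171
r_1(Δx) = -442.0533 / 534.2171 = -0.827

-0.827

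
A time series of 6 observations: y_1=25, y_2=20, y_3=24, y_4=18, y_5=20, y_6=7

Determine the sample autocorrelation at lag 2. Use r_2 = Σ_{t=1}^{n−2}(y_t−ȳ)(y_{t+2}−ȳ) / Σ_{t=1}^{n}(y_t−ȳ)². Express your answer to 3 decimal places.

Mean ȳ = (25 + 20 + 24 + 18 + 20 + 7)/6 = 19.0000
Deviations from mean: 6.0000, 1.0000, 5.0000, -1.0000, 1.0000, -12.0000
Numerator Σ_{t=1}^{4}(y_t−ȳ)(y_{t+2}−ȳ) = 46.0000
Denominator Σ(y_t−ȳ)² = 208.0000
r_2 = 46.0000 / 208.0000 = 0.221

0.221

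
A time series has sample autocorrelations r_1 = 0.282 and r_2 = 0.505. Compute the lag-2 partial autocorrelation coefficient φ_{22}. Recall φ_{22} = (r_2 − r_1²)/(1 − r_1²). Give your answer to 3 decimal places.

0.462

φ_{22} = (r_2 − r_1²) / (1 − r_1²)
r_1² = (0.282)² = 0.079524
Numerator = 0.505 − 0.0795 = 0.4255; denominator = 1 − 0.0795 = 0.9205
φ_{22} = 0.4255 / 0.9205 = 0.462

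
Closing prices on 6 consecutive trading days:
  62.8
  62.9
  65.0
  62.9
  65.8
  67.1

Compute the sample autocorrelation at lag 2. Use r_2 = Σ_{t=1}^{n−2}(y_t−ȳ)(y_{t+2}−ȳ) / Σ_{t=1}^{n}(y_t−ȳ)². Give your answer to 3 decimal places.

-0.114

Mean ȳ = (62.8 + 62.9 + 65.0 + 62.9 + 65.8 + 67.1)/6 = 64.4167
Numerator Σ_{t=1}^{4}(y_t−ȳ)(y_{t+2}−ȳ) = -1.9056
Denominator Σ(y_t−ȳ)² = 16.6683
r_2 = -1.9056 / 16.6683 = -0.114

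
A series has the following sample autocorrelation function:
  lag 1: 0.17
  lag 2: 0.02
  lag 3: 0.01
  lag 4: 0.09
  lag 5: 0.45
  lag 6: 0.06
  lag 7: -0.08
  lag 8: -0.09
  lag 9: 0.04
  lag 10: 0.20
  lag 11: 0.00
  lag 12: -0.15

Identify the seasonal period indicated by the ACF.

The largest autocorrelation is r_5 = 0.45, with a weaker echo at lag 10 (0.20); the remaining lags stay at or below 0.17.
The dominant spike at lag 5 indicates a seasonal period of 5.

5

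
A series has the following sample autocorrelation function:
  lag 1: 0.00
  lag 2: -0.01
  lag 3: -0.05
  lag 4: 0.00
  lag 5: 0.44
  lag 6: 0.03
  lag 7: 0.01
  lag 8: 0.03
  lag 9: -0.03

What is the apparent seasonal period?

5

The largest autocorrelation is r_5 = 0.44; the remaining lags stay at or below 0.03.
The dominant spike at lag 5 indicates a seasonal period of 5.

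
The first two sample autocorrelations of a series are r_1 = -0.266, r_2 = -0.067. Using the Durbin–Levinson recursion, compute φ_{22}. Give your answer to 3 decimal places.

φ_{22} = (r_2 − r_1²) / (1 − r_1²)
r_1² = (-0.266)² = 0.070756
Numerator = -0.067 − 0.0708 = -0.1378; denominator = 1 − 0.0708 = 0.9292
φ_{22} = -0.1378 / 0.9292 = -0.148

-0.148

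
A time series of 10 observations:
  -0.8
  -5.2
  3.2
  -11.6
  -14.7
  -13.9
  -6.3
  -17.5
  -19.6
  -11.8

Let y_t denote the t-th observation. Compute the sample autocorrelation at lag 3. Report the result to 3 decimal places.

Mean ȳ = (-0.8 − 5.2 + 3.2 − 11.6 − 14.7 − 13.9 − 6.3 − 17.5 − 19.6 − 11.8)/10 = -9.8200
Σ(y_t−ȳ)(y_{t+3}−ȳ) = (-16.0556) + (-22.5456) + (-53.1216) + (-6.2656) + (37.4784) + (39.9024) + (-6.9696) = -27.5772
Denominator Σ(y_t−ȳ)² = 486.7960
r_3 = -27.5772 / 486.7960 = -0.057

-0.057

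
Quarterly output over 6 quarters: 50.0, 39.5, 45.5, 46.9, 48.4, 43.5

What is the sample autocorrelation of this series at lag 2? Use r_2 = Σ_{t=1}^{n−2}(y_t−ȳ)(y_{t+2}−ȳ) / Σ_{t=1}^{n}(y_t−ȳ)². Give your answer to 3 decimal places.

-0.162

Mean ȳ = (50.0 + 39.5 + 45.5 + 46.9 + 48.4 + 43.5)/6 = 45.6333
Deviations from mean: 4.3667, -6.1333, -0.1333, 1.2667, 2.7667, -2.1333
Numerator Σ_{t=1}^{4}(y_t−ȳ)(y_{t+2}−ȳ) = -11.4222
Denominator Σ(y_t−ȳ)² = 70.5133
r_2 = -11.4222 / 70.5133 = -0.162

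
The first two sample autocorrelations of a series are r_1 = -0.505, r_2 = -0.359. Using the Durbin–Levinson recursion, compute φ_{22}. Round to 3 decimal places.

φ_{22} = (r_2 − r_1²) / (1 − r_1²)
r_1² = (-0.505)² = 0.255025
Numerator = -0.359 − 0.2550 = -0.6140; denominator = 1 − 0.2550 = 0.7450
φ_{22} = -0.6140 / 0.7450 = -0.824

-0.824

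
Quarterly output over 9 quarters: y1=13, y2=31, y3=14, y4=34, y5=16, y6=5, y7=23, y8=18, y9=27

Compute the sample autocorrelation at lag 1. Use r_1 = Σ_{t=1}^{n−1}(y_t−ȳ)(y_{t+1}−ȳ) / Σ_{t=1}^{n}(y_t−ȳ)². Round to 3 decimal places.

Mean ȳ = (13 + 31 + 14 + 34 + 16 + 5 + 23 + 18 + 27)/9 = 20.1111
Numerator Σ_{t=1}^{8}(y_t−ȳ)(y_{t+1}−ȳ) = -288.1235
Denominator Σ(y_t−ȳ)² = 704.8889
r_1 = -288.1235 / 704.8889 = -0.409

-0.409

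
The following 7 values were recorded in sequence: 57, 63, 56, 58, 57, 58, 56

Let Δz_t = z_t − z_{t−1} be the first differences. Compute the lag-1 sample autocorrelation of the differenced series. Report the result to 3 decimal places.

-0.652

First differences Δz: 6, -7, 2, -1, 1, -2
Mean of differences = -0.1667
Numerator Σ(Δz_t−Δz̄)(Δz_{t+1}−Δz̄) = -61.8611
Denominator Σ(Δz_t−Δz̄)² = 94.8333
r_1(Δz) = -61.8611 / 94.8333 = -0.652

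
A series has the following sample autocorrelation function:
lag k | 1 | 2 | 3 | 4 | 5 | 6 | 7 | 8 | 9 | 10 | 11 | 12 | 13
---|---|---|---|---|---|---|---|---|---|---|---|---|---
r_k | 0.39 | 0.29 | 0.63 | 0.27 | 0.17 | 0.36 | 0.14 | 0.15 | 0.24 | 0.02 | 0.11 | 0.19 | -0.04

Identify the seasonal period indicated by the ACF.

3

The largest autocorrelation is r_3 = 0.63; the remaining lags stay at or below 0.39. The elevated value at lag 1 (0.39), dropping to 0.29 at lag 2, reflects decaying short-term dependence rather than seasonality.
The dominant spike at lag 3 indicates a seasonal period of 3.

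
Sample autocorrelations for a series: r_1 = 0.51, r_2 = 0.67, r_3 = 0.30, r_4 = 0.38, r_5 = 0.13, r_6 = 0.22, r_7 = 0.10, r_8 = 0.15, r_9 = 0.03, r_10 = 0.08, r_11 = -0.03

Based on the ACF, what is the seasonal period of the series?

2

The largest autocorrelation is r_2 = 0.67; the remaining lags stay at or below 0.51.
The dominant spike at lag 2 indicates a seasonal period of 2.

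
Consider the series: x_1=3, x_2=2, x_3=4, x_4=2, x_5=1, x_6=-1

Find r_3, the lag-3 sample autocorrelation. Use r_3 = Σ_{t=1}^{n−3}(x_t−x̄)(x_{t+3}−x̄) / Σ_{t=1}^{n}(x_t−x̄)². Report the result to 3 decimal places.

-0.410

Mean x̄ = (3 + 2 + 4 + 2 + 1 − 1)/6 = 1.8333
Deviations from mean: 1.1667, 0.1667, 2.1667, 0.1667, -0.8333, -2.8333
Σ(x_t−x̄)(x_{t+3}−x̄) = (0.1944) + (-0.1389) + (-6.1389) = -6.0833
Denominator Σ(x_t−x̄)² = 14.8333
r_3 = -6.0833 / 14.8333 = -0.410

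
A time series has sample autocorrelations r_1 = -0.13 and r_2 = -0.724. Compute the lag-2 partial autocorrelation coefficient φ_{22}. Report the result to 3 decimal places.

φ_{22} = (r_2 − r_1²) / (1 − r_1²)
r_1² = (-0.13)² = 0.0169
Numerator = -0.724 − 0.0169 = -0.7409; denominator = 1 − 0.0169 = 0.9831
φ_{22} = -0.7409 / 0.9831 = -0.754

-0.754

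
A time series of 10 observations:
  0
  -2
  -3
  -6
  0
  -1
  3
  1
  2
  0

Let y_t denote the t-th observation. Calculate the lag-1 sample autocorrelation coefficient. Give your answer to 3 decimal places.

0.365

Mean ȳ = (0 − 2 − 3 − 6 + 0 − 1 + 3 + 1 + 2 + 0)/10 = -0.6000
Numerator Σ_{t=1}^{9}(y_t−ȳ)(y_{t+1}−ȳ) = 22.0400
Denominator Σ(y_t−ȳ)² = 60.4000
r_1 = 22.0400 / 60.4000 = 0.365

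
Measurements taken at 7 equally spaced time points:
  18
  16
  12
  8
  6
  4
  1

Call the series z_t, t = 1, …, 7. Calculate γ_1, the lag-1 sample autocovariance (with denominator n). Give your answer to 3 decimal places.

19.805

Mean z̄ = (18 + 16 + 12 + 8 + 6 + 4 + 1)/7 = 9.2857
Deviations: 8.7143, 6.7143, 2.7143, -1.2857, -3.2857, -5.2857, -8.2857
Σ_{t=1}^{6}(z_t−z̄)(z_{t+1}−z̄) = 138.6327
γ_1 = 138.6327 / 7 = 19.805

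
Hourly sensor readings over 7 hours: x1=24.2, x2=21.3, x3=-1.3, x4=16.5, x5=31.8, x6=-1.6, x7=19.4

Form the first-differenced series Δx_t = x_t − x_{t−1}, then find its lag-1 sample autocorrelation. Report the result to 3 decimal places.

First differences Δx: -2.9, -22.6, 17.8, 15.3, -33.4, 21.0
Mean of differences = -0.8000
Numerator Σ(Δx_t−Δx̄)(Δx_{t+1}−Δx̄) = -1295.7800
Denominator Σ(Δx_t−Δx̄)² = 2622.8200
r_1(Δx) = -1295.7800 / 2622.8200 = -0.494

-0.494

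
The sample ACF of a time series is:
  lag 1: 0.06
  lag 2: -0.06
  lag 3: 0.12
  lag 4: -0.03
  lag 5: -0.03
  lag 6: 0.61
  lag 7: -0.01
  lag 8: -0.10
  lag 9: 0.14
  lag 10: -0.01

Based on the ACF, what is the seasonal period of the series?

6

The largest autocorrelation is r_6 = 0.61; the remaining lags stay at or below 0.14.
The dominant spike at lag 6 indicates a seasonal period of 6.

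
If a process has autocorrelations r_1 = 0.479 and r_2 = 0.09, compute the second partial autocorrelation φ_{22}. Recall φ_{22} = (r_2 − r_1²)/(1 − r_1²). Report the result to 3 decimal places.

φ_{22} = (r_2 − r_1²) / (1 − r_1²)
r_1² = (0.479)² = 0.229441
Numerator = 0.09 − 0.2294 = -0.1394; denominator = 1 − 0.2294 = 0.7706
φ_{22} = -0.1394 / 0.7706 = -0.181

-0.181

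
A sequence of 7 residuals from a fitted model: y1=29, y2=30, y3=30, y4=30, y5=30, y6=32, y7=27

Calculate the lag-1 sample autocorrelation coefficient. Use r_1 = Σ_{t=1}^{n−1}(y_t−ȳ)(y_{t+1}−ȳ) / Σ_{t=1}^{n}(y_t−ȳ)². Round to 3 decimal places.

-0.410

Mean ȳ = (29 + 30 + 30 + 30 + 30 + 32 + 27)/7 = 29.7143
Σ(y_t−ȳ)(y_{t+1}−ȳ) = (-0.2041) + (0.0816) + (0.0816) + (0.0816) + (0.6531) + (-6.2041) = -5.5102
Denominator Σ(y_t−ȳ)² = 13.4286
r_1 = -5.5102 / 13.4286 = -0.410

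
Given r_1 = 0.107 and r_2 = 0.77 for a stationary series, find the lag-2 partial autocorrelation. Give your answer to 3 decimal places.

φ_{22} = (r_2 − r_1²) / (1 − r_1²)
r_1² = (0.107)² = 0.011449
Numerator = 0.77 − 0.0114 = 0.7586; denominator = 1 − 0.0114 = 0.9886
φ_{22} = 0.7586 / 0.9886 = 0.767

0.767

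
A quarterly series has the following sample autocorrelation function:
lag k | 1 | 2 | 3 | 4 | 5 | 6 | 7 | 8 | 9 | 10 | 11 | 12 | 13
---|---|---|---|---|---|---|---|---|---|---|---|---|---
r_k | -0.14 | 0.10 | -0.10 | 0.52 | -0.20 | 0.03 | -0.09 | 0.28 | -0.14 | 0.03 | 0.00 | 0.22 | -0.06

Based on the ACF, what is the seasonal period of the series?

4

The largest autocorrelation is r_4 = 0.52, with weaker echoes at lags 8 (0.28) and 12 (0.22); the remaining lags stay at or below 0.10.
The dominant spike at lag 4 indicates a seasonal period of 4.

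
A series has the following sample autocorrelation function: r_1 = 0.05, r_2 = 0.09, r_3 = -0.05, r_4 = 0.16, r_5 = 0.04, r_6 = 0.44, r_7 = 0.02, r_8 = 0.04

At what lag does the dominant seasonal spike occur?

The largest autocorrelation is r_6 = 0.44; the remaining lags stay at or below 0.16.
The dominant spike at lag 6 indicates a seasonal period of 6.

6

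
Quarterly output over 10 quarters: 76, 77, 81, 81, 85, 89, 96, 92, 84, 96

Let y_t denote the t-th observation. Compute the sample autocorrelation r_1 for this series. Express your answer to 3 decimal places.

0.456

Mean ȳ = (76 + 77 + 81 + 81 + 85 + 89 + 96 + 92 + 84 + 96)/10 = 85.7000
Numerator Σ_{t=1}^{9}(y_t−ȳ)(y_{t+1}−ȳ) = 219.0100
Denominator Σ(y_t−ȳ)² = 480.1000
r_1 = 219.0100 / 480.1000 = 0.456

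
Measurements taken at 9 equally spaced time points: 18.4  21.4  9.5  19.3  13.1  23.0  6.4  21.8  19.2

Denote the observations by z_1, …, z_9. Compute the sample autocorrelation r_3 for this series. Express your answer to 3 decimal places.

Mean z̄ = (18.4 + 21.4 + 9.5 + 19.3 + 13.1 + 23.0 + 6.4 + 21.8 + 19.2)/9 = 16.9000
Numerator Σ_{t=1}^{6}(z_t−z̄)(z_{t+3}−z̄) = -88.4300
Denominator Σ(z_t−z̄)² = 274.2200
r_3 = -88.4300 / 274.2200 = -0.322

-0.322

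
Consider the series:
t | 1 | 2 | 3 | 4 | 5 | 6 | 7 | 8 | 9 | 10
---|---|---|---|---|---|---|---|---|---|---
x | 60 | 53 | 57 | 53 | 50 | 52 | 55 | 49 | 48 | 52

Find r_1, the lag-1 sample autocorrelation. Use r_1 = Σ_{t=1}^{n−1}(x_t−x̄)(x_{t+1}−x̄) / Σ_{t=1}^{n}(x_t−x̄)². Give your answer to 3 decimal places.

Mean x̄ = (60 + 53 + 57 + 53 + 50 + 52 + 55 + 49 + 48 + 52)/10 = 52.9000
Numerator Σ_{t=1}^{9}(x_t−x̄)(x_{t+1}−x̄) = 17.2900
Denominator Σ(x_t−x̄)² = 120.9000
r_1 = 17.2900 / 120.9000 = 0.143

0.143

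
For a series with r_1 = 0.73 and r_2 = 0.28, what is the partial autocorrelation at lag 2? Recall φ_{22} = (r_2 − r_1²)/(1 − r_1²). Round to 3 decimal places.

φ_{22} = (r_2 − r_1²) / (1 − r_1²)
r_1² = (0.73)² = 0.5329
Numerator = 0.28 − 0.5329 = -0.2529; denominator = 1 − 0.5329 = 0.4671
φ_{22} = -0.2529 / 0.4671 = -0.541

-0.541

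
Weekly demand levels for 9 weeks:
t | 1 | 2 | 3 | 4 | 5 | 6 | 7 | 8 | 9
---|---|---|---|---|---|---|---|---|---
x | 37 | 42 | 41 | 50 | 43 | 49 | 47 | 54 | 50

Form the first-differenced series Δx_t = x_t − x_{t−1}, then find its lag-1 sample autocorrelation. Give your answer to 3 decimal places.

-0.814

First differences Δx: 5, -1, 9, -7, 6, -2, 7, -4
Mean of differences = 1.6250
Numerator Σ(Δx_t−Δx̄)(Δx_{t+1}−Δx̄) = -195.1406
Denominator Σ(Δx_t−Δx̄)² = 239.8750
r_1(Δx) = -195.1406 / 239.8750 = -0.814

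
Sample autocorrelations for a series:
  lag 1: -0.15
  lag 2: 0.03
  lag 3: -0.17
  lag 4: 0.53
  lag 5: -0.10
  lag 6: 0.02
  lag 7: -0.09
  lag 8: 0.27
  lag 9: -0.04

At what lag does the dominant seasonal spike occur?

4

The largest autocorrelation is r_4 = 0.53, with a weaker echo at lag 8 (0.27); the remaining lags stay at or below 0.03.
The dominant spike at lag 4 indicates a seasonal period of 4.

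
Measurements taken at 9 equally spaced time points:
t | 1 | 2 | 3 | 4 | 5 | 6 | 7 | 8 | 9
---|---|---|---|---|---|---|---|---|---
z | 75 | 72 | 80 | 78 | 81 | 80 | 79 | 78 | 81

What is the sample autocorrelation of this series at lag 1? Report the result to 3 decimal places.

Mean z̄ = (75 + 72 + 80 + 78 + 81 + 80 + 79 + 78 + 81)/9 = 78.2222
Numerator Σ_{t=1}^{8}(z_t−z̄)(z_{t+1}−z̄) = 13.5062
Denominator Σ(z_t−z̄)² = 71.5556
r_1 = 13.5062 / 71.5556 = 0.189

0.189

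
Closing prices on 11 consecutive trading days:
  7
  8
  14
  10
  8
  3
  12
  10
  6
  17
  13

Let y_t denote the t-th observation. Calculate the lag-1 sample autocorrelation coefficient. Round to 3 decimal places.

-0.059

Mean ȳ = (7 + 8 + 14 + 10 + 8 + 3 + 12 + 10 + 6 + 17 + 13)/11 = 9.8182
Numerator Σ_{t=1}^{10}(y_t−ȳ)(y_{t+1}−ȳ) = -9.3967
Denominator Σ(y_t−ȳ)² = 159.6364
r_1 = -9.3967 / 159.6364 = -0.059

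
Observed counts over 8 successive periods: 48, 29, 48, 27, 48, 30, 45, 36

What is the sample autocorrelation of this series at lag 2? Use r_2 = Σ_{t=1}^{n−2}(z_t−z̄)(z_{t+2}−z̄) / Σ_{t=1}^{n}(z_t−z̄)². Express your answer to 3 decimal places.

0.768

Mean z̄ = (48 + 29 + 48 + 27 + 48 + 30 + 45 + 36)/8 = 38.8750
Σ(z_t−z̄)(z_{t+2}−z̄) = (83.2656) + (117.2656) + (83.2656) + (105.3906) + (55.8906) + (25.5156) = 470.5938
Denominator Σ(z_t−z̄)² = 612.8750
r_2 = 470.5938 / 612.8750 = 0.768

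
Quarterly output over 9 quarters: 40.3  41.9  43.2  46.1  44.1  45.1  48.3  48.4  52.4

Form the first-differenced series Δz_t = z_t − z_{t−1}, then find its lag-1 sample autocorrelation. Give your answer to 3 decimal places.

First differences Δz: 1.6, 1.3, 2.9, -2.0, 1.0, 3.2, 0.1, 4.0
Mean of differences = 1.5125
Numerator Σ(Δz_t−Δz̄)(Δz_{t+1}−Δz̄) = -10.1489
Denominator Σ(Δz_t−Δz̄)² = 25.6088
r_1(Δz) = -10.1489 / 25.6088 = -0.396

-0.396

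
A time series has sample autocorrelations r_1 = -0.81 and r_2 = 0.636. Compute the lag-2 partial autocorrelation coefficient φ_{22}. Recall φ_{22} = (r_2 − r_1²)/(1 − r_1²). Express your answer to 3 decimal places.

φ_{22} = (r_2 − r_1²) / (1 − r_1²)
r_1² = (-0.81)² = 0.6561
Numerator = 0.636 − 0.6561 = -0.0201; denominator = 1 − 0.6561 = 0.3439
φ_{22} = -0.0201 / 0.3439 = -0.058

-0.058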